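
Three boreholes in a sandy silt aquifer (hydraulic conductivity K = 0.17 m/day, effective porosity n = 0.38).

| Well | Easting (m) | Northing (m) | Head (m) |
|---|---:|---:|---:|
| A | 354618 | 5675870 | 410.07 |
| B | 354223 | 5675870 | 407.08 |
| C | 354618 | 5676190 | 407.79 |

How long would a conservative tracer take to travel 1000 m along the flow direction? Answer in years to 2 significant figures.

590 years

∂h/∂x = (407.08 − 410.07) / (354223 − 354618) = +0.007570
∂h/∂y = (407.79 − 410.07) / (5676190 − 5675870) = -0.007125
|∇h| = √(0.007570² + -0.007125²) = 0.0104
Seepage velocity v = K·i/n = 0.17 × 0.0104 / 0.38 = 0.004653 m/day.
t = 1000 / 0.004653 = 2.149e+05 days = 588 years.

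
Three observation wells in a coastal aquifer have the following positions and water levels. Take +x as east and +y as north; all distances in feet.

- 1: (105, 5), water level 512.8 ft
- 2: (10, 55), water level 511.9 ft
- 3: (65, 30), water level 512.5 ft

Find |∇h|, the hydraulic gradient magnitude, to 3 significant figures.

Three-point gradient (reference 1): Δ to 2 = (-95, 50, -0.9), Δ to 3 = (-40, 25, -0.3).
∂h/∂x = +0.02000, ∂h/∂y = +0.02000 (det = -375).
|∇h| = √(0.02000² + 0.02000²) = 0.02828

0.0283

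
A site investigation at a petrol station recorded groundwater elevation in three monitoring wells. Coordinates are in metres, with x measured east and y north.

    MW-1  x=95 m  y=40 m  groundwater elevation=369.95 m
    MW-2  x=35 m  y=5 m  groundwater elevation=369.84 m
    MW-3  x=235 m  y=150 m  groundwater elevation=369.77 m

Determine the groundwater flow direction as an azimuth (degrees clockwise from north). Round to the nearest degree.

With h = a·x + b·y + c and MW-1 as origin, the differences give:
  (-60)·a + (-35)·b = -0.11
  140·a + 110·b = -0.18
Eliminate b (×110 and ×(-35), subtract): -1700·a = -18.400 → a = ∂h/∂x = +0.01082
Back-substitute: b = ∂h/∂y = -0.01541.
Flow direction (−∇h) has components (-0.01082 E, +0.01541 N).
Azimuth = atan2(E, N) = atan2(-0.01082, +0.01541) = 324.9° ≈ 325°.

325°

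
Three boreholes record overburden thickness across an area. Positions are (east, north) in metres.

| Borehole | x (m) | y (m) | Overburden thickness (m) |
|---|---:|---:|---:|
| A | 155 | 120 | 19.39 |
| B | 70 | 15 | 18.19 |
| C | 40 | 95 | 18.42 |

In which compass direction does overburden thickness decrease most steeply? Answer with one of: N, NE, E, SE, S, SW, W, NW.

SW

With d = a·x + b·y + c and A as origin, the differences give:
  (-85)·a + (-105)·b = -1.20
  (-115)·a + (-25)·b = -0.97
Eliminate b (×(-25) and ×(-105), subtract): -9950·a = -71.850 → a = ∂d/∂x = +0.007221
Back-substitute: b = ∂d/∂y = +0.005583.
Steepest decrease is along −∇f = (-0.007221 E, -0.005583 N) → southwest.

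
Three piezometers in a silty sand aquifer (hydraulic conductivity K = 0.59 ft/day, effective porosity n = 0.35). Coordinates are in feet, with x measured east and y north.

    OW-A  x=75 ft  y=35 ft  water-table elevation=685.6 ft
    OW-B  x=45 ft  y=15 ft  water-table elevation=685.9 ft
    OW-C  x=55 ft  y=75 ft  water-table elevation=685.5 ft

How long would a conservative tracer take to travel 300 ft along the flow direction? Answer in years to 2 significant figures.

Three-point gradient (reference OW-A): Δ to OW-B = (-30, -20, +0.3), Δ to OW-C = (-20, 40, -0.1).
∂h/∂x = -0.006250, ∂h/∂y = -0.005625 (det = -1600).
|∇h| = √(-0.006250² + -0.005625²) = 0.008409
Seepage velocity v = K·i/n = 0.59 × 0.008409 / 0.35 = 0.01418 ft/day.
t = 300 / 0.01418 = 2.116e+04 days = 57.9 years.

58 years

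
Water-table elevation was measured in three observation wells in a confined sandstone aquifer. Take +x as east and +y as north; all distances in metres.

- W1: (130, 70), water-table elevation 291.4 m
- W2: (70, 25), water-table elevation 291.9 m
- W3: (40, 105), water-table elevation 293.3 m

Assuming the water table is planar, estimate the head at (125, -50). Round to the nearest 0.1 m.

290.1 m

Taking W1 as reference: W2−W1 = (-60, -45, +0.5); W3−W1 = (-90, 35, +1.9).
Solve a·Δx + b·Δy = Δh: det = (-60)·35 − (-90)·(-45) = -6150.
∂h/∂x = [(+0.5)·35 − (+1.9)·(-45)] / -6150 = -0.01675
∂h/∂y = [(-60)·(+1.9) − (-90)·(+0.5)] / -6150 = +0.01122
h(125, -50) = 291.4 + (-0.01675)·(-5) + (+0.01122)·(-120) = 291.4 +0.084 -1.346 = 290.137 m.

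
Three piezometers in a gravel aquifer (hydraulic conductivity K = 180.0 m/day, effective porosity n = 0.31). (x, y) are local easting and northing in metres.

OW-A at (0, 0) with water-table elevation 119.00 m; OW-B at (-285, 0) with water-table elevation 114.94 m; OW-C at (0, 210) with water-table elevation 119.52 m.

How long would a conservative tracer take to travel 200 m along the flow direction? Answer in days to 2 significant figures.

24 days

∂h/∂x = (114.94 − 119.00) / (-285 − 0) = +0.01425
∂h/∂y = (119.52 − 119.00) / (210 − 0) = +0.002476
|∇h| = √(0.01425² + 0.002476²) = 0.01446
Seepage velocity v = K·i/n = 180.0 × 0.01446 / 0.31 = 8.396 m/day.
t = 200 / 8.396 = 23.82 days.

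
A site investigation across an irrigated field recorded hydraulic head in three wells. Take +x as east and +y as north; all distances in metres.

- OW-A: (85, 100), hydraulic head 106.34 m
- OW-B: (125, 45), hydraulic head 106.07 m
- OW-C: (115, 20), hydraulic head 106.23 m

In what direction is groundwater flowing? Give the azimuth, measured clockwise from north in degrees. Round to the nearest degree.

077°

With h = a·x + b·y + c and OW-A as origin, the differences give:
  40·a + (-55)·b = -0.27
  30·a + (-80)·b = -0.11
Eliminate b (×(-80) and ×(-55), subtract): -1550·a = 15.550 → a = ∂h/∂x = -0.01003
Back-substitute: b = ∂h/∂y = -0.002387.
Flow direction (−∇h) has components (+0.01003 E, +0.002387 N).
Azimuth = atan2(E, N) = atan2(+0.01003, +0.002387) = 76.6° ≈ 077°.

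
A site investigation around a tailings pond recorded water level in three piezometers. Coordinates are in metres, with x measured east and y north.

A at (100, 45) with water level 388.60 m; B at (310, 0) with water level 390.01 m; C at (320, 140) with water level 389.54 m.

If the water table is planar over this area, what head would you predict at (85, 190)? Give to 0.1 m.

388.0 m

Three-point gradient (reference A): Δ to B = (210, -45, +1.41), Δ to C = (220, 95, +0.94).
∂h/∂x = +0.005905, ∂h/∂y = -0.003779 (det = 29850).
h(85, 190) = 388.60 + (+0.005905)·(-15) + (-0.003779)·(145) = 388.60 -0.089 -0.548 = 387.963 m.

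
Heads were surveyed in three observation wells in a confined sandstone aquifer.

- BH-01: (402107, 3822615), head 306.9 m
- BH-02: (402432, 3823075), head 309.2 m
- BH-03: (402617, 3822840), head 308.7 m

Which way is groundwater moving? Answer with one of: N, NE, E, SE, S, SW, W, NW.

Differences from BH-01: to BH-02 (Δx, Δy, Δh) = (325, 460, +2.3); to BH-03 = (510, 225, +1.8).
Determinant of the coordinate differences = 325·225 − 510·460 = -161475.
∂h/∂x = [(+2.3)·225 − (+1.8)·460] / -161475 = +0.001923
∂h/∂y = [325·(+1.8) − 510·(+2.3)] / -161475 = +0.003641
Flow = −∇h = (-0.001923 east, -0.003641 north), which points southwest.

SW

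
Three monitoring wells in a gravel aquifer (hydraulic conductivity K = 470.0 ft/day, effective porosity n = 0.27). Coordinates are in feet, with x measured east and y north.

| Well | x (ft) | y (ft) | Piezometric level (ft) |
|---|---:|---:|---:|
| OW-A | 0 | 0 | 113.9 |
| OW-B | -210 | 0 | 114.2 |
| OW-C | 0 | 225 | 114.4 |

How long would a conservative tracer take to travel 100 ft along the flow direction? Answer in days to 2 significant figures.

∂h/∂x = (114.2 − 113.9) / (-210 − 0) = -0.001429
∂h/∂y = (114.4 − 113.9) / (225 − 0) = +0.002222
|∇h| = √(-0.001429² + 0.002222²) = 0.002642
Seepage velocity v = K·i/n = 470.0 × 0.002642 / 0.27 = 4.599 ft/day.
t = 100 / 4.599 = 21.74 days.

22 days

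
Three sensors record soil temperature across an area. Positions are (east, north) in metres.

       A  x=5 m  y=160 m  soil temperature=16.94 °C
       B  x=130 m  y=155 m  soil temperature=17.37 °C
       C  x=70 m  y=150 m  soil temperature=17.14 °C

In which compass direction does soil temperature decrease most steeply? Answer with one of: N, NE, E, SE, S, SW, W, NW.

SW

Differences from A: to B (Δx, Δy, Δh) = (125, -5, +0.43); to C = (65, -10, +0.20).
Determinant of the coordinate differences = 125·(-10) − 65·(-5) = -925.
∂T/∂x = [(+0.43)·(-10) − (+0.20)·(-5)] / -925 = +0.003568
∂T/∂y = [125·(+0.20) − 65·(+0.43)] / -925 = +0.003189
Steepest decrease is along −∇f = (-0.003568 E, -0.003189 N) → southwest.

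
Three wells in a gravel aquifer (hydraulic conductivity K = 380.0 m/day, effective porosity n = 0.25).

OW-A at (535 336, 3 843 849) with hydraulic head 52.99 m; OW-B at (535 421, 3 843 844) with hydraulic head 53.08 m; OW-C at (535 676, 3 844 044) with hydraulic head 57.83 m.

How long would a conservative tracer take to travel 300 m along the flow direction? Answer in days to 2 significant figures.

Differences from OW-A: to OW-B (Δx, Δy, Δh) = (85, -5, +0.09); to OW-C = (340, 195, +4.84).
Determinant of the coordinate differences = 85·195 − 340·(-5) = 18275.
∂h/∂x = [(+0.09)·195 − (+4.84)·(-5)] / 18275 = +0.002285
∂h/∂y = [85·(+4.84) − 340·(+0.09)] / 18275 = +0.02084
|∇h| = √(0.002285² + 0.02084²) = 0.02096
Seepage velocity v = K·i/n = 380.0 × 0.02096 / 0.25 = 31.86 m/day.
t = 300 / 31.86 = 9.416 days.

9.4 days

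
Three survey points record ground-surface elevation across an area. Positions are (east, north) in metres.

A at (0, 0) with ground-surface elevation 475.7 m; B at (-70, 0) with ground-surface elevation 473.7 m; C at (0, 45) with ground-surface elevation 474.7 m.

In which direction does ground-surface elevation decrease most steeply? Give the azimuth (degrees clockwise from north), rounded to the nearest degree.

308°

∂z/∂x = (473.7 − 475.7) / (-70 − 0) = +0.02857
∂z/∂y = (474.7 − 475.7) / (45 − 0) = -0.02222
Steepest decrease is along −∇f: components (-0.02857 E, +0.02222 N).
Azimuth = atan2(-0.02857, +0.02222) = 307.9° ≈ 308°.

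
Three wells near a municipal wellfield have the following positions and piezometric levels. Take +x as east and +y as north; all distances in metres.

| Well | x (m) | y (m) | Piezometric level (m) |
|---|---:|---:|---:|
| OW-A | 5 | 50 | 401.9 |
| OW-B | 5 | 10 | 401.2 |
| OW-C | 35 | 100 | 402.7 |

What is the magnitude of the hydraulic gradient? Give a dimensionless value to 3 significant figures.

0.0177

Differences from OW-A: to OW-B (Δx, Δy, Δh) = (0, -40, -0.7); to OW-C = (30, 50, +0.8).
Solve a·Δx + b·Δy = Δh: det = 0·50 − 30·(-40) = 1200.
∂h/∂x = [(-0.7)·50 − (+0.8)·(-40)] / 1200 = -0.002500
∂h/∂y = [0·(+0.8) − 30·(-0.7)] / 1200 = +0.01750
|∇h| = √(-0.002500² + 0.01750²) = 0.01768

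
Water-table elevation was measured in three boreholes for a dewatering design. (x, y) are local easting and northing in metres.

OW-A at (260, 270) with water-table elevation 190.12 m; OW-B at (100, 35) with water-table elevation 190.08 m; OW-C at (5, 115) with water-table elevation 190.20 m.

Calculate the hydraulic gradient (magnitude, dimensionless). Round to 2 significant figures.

With h = a·x + b·y + c and OW-A as origin, the differences give:
  (-160)·a + (-235)·b = -0.04
  (-255)·a + (-155)·b = +0.08
Eliminate b (×(-155) and ×(-235), subtract): -35125·a = 25.000 → a = ∂h/∂x = -0.0007117
Back-substitute: b = ∂h/∂y = +0.0006548.
|∇h| = √(-0.0007117² + 0.0006548²) = 0.0009671

0.00097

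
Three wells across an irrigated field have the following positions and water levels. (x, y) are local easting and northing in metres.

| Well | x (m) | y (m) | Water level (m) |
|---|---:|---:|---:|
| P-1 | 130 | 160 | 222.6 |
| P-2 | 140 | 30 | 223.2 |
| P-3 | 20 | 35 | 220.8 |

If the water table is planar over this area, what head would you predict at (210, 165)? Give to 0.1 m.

With h = a·x + b·y + c and P-1 as origin, the differences give:
  10·a + (-130)·b = +0.6
  (-110)·a + (-125)·b = -1.8
Eliminate b (×(-125) and ×(-130), subtract): -15550·a = -309.00 → a = ∂h/∂x = +0.01987
Back-substitute: b = ∂h/∂y = -0.003087.
h(210, 165) = 222.6 + (+0.01987)·(80) + (-0.003087)·(5) = 222.6 +1.590 -0.015 = 224.174 m.

224.2 m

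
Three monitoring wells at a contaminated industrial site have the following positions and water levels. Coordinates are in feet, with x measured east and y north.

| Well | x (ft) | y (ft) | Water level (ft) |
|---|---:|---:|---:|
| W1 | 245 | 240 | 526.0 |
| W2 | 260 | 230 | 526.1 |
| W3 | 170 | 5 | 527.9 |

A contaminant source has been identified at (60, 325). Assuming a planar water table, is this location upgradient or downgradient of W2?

Differences from W1: to W2 (Δx, Δy, Δh) = (15, -10, +0.1); to W3 = (-75, -235, +1.9).
Solve a·Δx + b·Δy = Δh: det = 15·(-235) − (-75)·(-10) = -4275.
∂h/∂x = [(+0.1)·(-235) − (+1.9)·(-10)] / -4275 = +0.001053
∂h/∂y = [15·(+1.9) − (-75)·(+0.1)] / -4275 = -0.008421
Head at (60, 325) = 526.0 + (+0.001053)·(-185) + (-0.008421)·(85) = 525.09 ft.
That is lower than the 526.1 ft at W2, so the point is downgradient.

downgradient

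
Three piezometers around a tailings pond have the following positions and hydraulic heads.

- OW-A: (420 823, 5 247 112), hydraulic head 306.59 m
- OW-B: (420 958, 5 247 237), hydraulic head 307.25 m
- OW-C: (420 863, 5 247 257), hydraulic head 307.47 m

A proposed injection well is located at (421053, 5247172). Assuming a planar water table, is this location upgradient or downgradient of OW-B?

downgradient

With h = a·x + b·y + c and OW-A as origin, the differences give:
  135·a + 125·b = +0.66
  40·a + 145·b = +0.88
Eliminate b (×145 and ×125, subtract): 14575·a = -14.300 → a = ∂h/∂x = -0.0009811
Back-substitute: b = ∂h/∂y = +0.006340.
Head at (421053, 5247172) = 306.59 + (-0.0009811)·(230) + (+0.006340)·(60) = 306.74 m.
That is lower than the 307.25 m at OW-B, so the point is downgradient.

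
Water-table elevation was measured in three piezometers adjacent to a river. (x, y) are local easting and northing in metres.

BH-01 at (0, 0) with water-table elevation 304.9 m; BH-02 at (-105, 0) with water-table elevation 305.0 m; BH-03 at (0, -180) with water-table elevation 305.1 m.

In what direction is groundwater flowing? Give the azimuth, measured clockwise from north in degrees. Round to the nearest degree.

∂h/∂x = (305.0 − 304.9) / (-105 − 0) = -0.0009524
∂h/∂y = (305.1 − 304.9) / (-180 − 0) = -0.001111
Flow direction (−∇h) has components (+0.0009524 E, +0.001111 N).
Azimuth = atan2(E, N) = atan2(+0.0009524, +0.001111) = 40.6° ≈ 041°.

041°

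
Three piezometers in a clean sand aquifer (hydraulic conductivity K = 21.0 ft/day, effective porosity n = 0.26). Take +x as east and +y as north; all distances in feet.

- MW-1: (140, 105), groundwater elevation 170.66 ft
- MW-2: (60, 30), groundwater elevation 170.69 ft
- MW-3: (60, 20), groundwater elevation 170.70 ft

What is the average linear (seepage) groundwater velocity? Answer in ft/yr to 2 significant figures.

34 ft/yr

With h = a·x + b·y + c and MW-1 as origin, the differences give:
  (-80)·a + (-75)·b = +0.03
  (-80)·a + (-85)·b = +0.04
Eliminate b (×(-85) and ×(-75), subtract): 800·a = 0.450 → a = ∂h/∂x = +0.0005625
Back-substitute: b = ∂h/∂y = -0.0010000.
|∇h| = √(0.0005625² + -0.0010000²) = 0.001147
Seepage velocity v = K·i/n = 21.0 × 0.001147 / 0.26 = 0.09264 ft/day = 33.84 ft/yr.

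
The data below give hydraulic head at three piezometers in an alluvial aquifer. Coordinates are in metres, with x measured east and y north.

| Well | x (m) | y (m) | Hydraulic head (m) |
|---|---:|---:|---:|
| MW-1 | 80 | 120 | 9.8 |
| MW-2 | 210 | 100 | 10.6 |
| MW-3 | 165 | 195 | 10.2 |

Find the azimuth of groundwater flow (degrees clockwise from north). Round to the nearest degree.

Differences from MW-1: to MW-2 (Δx, Δy, Δh) = (130, -20, +0.8); to MW-3 = (85, 75, +0.4).
Solve a·Δx + b·Δy = Δh: det = 130·75 − 85·(-20) = 11450.
∂h/∂x = [(+0.8)·75 − (+0.4)·(-20)] / 11450 = +0.005939
∂h/∂y = [130·(+0.4) − 85·(+0.8)] / 11450 = -0.001397
Flow direction (−∇h) has components (-0.005939 E, +0.001397 N).
Azimuth = atan2(E, N) = atan2(-0.005939, +0.001397) = 283.2° ≈ 283°.

283°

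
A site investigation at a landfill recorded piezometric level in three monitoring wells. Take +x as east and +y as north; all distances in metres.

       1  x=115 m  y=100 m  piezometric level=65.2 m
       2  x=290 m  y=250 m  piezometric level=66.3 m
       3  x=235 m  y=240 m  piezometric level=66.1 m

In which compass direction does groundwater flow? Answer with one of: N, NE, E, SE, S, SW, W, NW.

SW

Taking 1 as reference: 2−1 = (175, 150, +1.1); 3−1 = (120, 140, +0.9).
Solve a·Δx + b·Δy = Δh: det = 175·140 − 120·150 = 6500.
∂h/∂x = [(+1.1)·140 − (+0.9)·150] / 6500 = +0.002923
∂h/∂y = [175·(+0.9) − 120·(+1.1)] / 6500 = +0.003923
Flow = −∇h = (-0.002923 east, -0.003923 north), which points southwest.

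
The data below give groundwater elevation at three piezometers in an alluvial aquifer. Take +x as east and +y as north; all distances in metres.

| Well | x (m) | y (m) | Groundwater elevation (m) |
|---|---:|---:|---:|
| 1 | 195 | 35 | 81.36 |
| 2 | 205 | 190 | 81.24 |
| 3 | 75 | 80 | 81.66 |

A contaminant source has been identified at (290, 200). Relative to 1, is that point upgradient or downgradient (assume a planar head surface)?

downgradient

With h = a·x + b·y + c and 1 as origin, the differences give:
  10·a + 155·b = -0.12
  (-120)·a + 45·b = +0.30
Eliminate b (×45 and ×155, subtract): 19050·a = -51.900 → a = ∂h/∂x = -0.002724
Back-substitute: b = ∂h/∂y = -0.0005984.
Head at (290, 200) = 81.36 + (-0.002724)·(95) + (-0.0005984)·(165) = 81.00 m.
That is lower than the 81.36 m at 1, so the point is downgradient.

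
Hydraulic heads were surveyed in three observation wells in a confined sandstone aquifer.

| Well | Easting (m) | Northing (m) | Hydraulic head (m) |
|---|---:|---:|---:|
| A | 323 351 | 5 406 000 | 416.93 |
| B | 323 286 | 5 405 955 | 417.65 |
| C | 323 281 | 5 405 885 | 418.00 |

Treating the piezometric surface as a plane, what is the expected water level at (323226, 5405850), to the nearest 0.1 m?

418.6 m

Taking A as reference: B−A = (-65, -45, +0.72); C−A = (-70, -115, +1.07).
Solve a·Δx + b·Δy = Δh: det = (-65)·(-115) − (-70)·(-45) = 4325.
∂h/∂x = [(+0.72)·(-115) − (+1.07)·(-45)] / 4325 = -0.008012
∂h/∂y = [(-65)·(+1.07) − (-70)·(+0.72)] / 4325 = -0.004428
h(323226, 5405850) = 416.93 + (-0.008012)·(-125) + (-0.004428)·(-150) = 416.93 +1.001 +0.664 = 418.596 m.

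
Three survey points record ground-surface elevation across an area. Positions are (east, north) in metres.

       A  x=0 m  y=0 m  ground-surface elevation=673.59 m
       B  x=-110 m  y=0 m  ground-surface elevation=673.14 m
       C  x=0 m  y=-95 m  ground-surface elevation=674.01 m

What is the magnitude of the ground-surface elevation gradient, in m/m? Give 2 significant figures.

∂z/∂x = (673.14 − 673.59) / (-110 − 0) = +0.004091
∂z/∂y = (674.01 − 673.59) / (-95 − 0) = -0.004421
|∇f| = √(0.004091² + -0.004421²) = 0.006023 m/m

0.0060 m/m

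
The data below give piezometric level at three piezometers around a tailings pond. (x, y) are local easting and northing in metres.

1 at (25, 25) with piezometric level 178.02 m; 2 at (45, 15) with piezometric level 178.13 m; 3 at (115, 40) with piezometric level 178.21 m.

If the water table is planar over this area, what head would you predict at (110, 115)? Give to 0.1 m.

177.8 m

Differences from 1: to 2 (Δx, Δy, Δh) = (20, -10, +0.11); to 3 = (90, 15, +0.19).
Solve a·Δx + b·Δy = Δh: det = 20·15 − 90·(-10) = 1200.
∂h/∂x = [(+0.11)·15 − (+0.19)·(-10)] / 1200 = +0.002958
∂h/∂y = [20·(+0.19) − 90·(+0.11)] / 1200 = -0.005083
h(110, 115) = 178.02 + (+0.002958)·(85) + (-0.005083)·(90) = 178.02 +0.251 -0.457 = 177.814 m.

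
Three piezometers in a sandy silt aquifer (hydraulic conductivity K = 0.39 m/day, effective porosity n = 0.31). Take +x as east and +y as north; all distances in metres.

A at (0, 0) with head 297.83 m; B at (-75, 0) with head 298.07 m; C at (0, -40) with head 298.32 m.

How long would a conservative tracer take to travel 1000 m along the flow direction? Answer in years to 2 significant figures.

170 years

∂h/∂x = (298.07 − 297.83) / (-75 − 0) = -0.003200
∂h/∂y = (298.32 − 297.83) / (-40 − 0) = -0.01225
|∇h| = √(-0.003200² + -0.01225²) = 0.01266
Seepage velocity v = K·i/n = 0.39 × 0.01266 / 0.31 = 0.01593 m/day.
t = 1000 / 0.01593 = 6.277e+04 days = 172 years.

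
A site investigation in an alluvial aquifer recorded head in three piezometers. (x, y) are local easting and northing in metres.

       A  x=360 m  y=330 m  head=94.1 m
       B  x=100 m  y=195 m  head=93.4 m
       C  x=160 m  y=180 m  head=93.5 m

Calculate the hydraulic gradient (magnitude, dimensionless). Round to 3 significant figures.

Differences from A: to B (Δx, Δy, Δh) = (-260, -135, -0.7); to C = (-200, -150, -0.6).
Solve a·Δx + b·Δy = Δh: det = (-260)·(-150) − (-200)·(-135) = 12000.
∂h/∂x = [(-0.7)·(-150) − (-0.6)·(-135)] / 12000 = +0.002000
∂h/∂y = [(-260)·(-0.6) − (-200)·(-0.7)] / 12000 = +0.001333
|∇h| = √(0.002000² + 0.001333²) = 0.002404

0.00240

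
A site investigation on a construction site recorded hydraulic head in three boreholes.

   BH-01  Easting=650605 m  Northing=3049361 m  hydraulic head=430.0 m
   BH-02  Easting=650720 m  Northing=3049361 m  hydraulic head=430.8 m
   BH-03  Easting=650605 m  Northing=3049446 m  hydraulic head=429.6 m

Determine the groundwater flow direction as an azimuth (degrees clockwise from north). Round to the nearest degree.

304°

∂h/∂x = (430.8 − 430.0) / (650720 − 650605) = +0.006957
∂h/∂y = (429.6 − 430.0) / (3049446 − 3049361) = -0.004706
Flow direction (−∇h) has components (-0.006957 E, +0.004706 N).
Azimuth = atan2(E, N) = atan2(-0.006957, +0.004706) = 304.1° ≈ 304°.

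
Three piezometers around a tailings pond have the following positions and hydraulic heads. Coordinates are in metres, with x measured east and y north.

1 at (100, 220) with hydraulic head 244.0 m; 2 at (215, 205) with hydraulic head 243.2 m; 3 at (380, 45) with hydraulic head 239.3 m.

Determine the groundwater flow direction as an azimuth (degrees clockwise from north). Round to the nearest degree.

Differences from 1: to 2 (Δx, Δy, Δh) = (115, -15, -0.8); to 3 = (280, -175, -4.7).
Determinant of the coordinate differences = 115·(-175) − 280·(-15) = -15925.
∂h/∂x = [(-0.8)·(-175) − (-4.7)·(-15)] / -15925 = -0.004364
∂h/∂y = [115·(-4.7) − 280·(-0.8)] / -15925 = +0.01987
Flow direction (−∇h) has components (+0.004364 E, -0.01987 N).
Azimuth = atan2(E, N) = atan2(+0.004364, -0.01987) = 167.6° ≈ 168°.

168°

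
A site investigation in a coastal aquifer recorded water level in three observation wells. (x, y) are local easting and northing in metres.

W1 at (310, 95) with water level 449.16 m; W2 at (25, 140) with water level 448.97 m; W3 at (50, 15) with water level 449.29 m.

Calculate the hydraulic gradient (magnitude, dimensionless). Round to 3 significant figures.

0.00252

Taking W1 as reference: W2−W1 = (-285, 45, -0.19); W3−W1 = (-260, -80, +0.13).
Determinant of the coordinate differences = (-285)·(-80) − (-260)·45 = 34500.
∂h/∂x = [(-0.19)·(-80) − (+0.13)·45] / 34500 = +0.0002710
∂h/∂y = [(-285)·(+0.13) − (-260)·(-0.19)] / 34500 = -0.002506
|∇h| = √(0.0002710² + -0.002506²) = 0.002521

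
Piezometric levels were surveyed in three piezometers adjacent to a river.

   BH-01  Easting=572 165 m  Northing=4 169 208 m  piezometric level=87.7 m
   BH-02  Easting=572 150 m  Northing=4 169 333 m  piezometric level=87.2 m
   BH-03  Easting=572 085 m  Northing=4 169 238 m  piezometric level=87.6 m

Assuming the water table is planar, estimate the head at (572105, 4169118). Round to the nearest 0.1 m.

Three-point gradient (reference BH-01): Δ to BH-02 = (-15, 125, -0.5), Δ to BH-03 = (-80, 30, -0.1).
∂h/∂x = -0.0002618, ∂h/∂y = -0.004031 (det = 9550).
h(572105, 4169118) = 87.7 + (-0.0002618)·(-60) + (-0.004031)·(-90) = 87.7 +0.016 +0.363 = 88.079 m.

88.1 m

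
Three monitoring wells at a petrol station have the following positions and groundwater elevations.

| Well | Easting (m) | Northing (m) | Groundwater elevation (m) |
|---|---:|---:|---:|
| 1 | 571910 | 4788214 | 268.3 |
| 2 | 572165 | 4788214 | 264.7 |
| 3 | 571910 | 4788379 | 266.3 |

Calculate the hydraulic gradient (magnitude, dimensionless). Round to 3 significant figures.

0.0186

∂h/∂x = (264.7 − 268.3) / (572165 − 571910) = -0.01412
∂h/∂y = (266.3 − 268.3) / (4788379 − 4788214) = -0.01212
|∇h| = √(-0.01412² + -0.01212²) = 0.01861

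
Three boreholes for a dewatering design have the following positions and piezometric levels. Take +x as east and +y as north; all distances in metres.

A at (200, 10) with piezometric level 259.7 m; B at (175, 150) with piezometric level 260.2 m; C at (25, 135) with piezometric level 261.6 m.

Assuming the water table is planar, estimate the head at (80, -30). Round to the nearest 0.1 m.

Differences from A: to B (Δx, Δy, Δh) = (-25, 140, +0.5); to C = (-175, 125, +1.9).
Determinant of the coordinate differences = (-25)·125 − (-175)·140 = 21375.
∂h/∂x = [(+0.5)·125 − (+1.9)·140] / 21375 = -0.009520
∂h/∂y = [(-25)·(+1.9) − (-175)·(+0.5)] / 21375 = +0.001871
h(80, -30) = 259.7 + (-0.009520)·(-120) + (+0.001871)·(-40) = 259.7 +1.142 -0.075 = 260.768 m.

260.8 m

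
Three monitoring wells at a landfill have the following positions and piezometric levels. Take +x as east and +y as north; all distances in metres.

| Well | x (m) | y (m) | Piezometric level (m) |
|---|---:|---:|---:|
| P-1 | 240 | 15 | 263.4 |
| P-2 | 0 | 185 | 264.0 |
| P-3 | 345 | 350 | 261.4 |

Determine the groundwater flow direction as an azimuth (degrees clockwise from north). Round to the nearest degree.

Differences from P-1: to P-2 (Δx, Δy, Δh) = (-240, 170, +0.6); to P-3 = (105, 335, -2.0).
Determinant of the coordinate differences = (-240)·335 − 105·170 = -98250.
∂h/∂x = [(+0.6)·335 − (-2.0)·170] / -98250 = -0.005506
∂h/∂y = [(-240)·(-2.0) − 105·(+0.6)] / -98250 = -0.004244
Flow direction (−∇h) has components (+0.005506 E, +0.004244 N).
Azimuth = atan2(E, N) = atan2(+0.005506, +0.004244) = 52.4° ≈ 052°.

052°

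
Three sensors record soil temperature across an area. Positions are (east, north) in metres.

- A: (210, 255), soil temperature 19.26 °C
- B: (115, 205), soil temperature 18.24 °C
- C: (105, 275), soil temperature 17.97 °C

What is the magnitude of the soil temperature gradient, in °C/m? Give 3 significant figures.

0.0121 °C/m

Differences from A: to B (Δx, Δy, Δh) = (-95, -50, -1.02); to C = (-105, 20, -1.29).
Solve a·Δx + b·Δy = ΔT: det = (-95)·20 − (-105)·(-50) = -7150.
∂T/∂x = [(-1.02)·20 − (-1.29)·(-50)] / -7150 = +0.01187
∂T/∂y = [(-95)·(-1.29) − (-105)·(-1.02)] / -7150 = -0.002161
|∇f| = √(0.01187² + -0.002161²) = 0.01207 °C/m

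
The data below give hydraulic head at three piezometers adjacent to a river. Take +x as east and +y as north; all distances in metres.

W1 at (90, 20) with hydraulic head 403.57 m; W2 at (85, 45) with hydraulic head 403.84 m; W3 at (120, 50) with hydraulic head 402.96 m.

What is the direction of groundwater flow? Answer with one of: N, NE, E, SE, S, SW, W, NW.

Taking W1 as reference: W2−W1 = (-5, 25, +0.27); W3−W1 = (30, 30, -0.61).
Determinant of the coordinate differences = (-5)·30 − 30·25 = -900.
∂h/∂x = [(+0.27)·30 − (-0.61)·25] / -900 = -0.02594
∂h/∂y = [(-5)·(-0.61) − 30·(+0.27)] / -900 = +0.005611
Flow = −∇h = (+0.02594 east, -0.005611 north), which points east.

E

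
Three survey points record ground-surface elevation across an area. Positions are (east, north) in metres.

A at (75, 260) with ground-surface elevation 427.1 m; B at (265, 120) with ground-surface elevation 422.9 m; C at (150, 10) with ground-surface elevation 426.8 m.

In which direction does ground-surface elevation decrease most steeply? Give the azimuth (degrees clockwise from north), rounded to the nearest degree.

076°

Taking A as reference: B−A = (190, -140, -4.2); C−A = (75, -250, -0.3).
Solve a·Δx + b·Δy = Δz: det = 190·(-250) − 75·(-140) = -37000.
∂z/∂x = [(-4.2)·(-250) − (-0.3)·(-140)] / -37000 = -0.02724
∂z/∂y = [190·(-0.3) − 75·(-4.2)] / -37000 = -0.006973
Steepest decrease is along −∇f: components (+0.02724 E, +0.006973 N).
Azimuth = atan2(+0.02724, +0.006973) = 75.6° ≈ 076°.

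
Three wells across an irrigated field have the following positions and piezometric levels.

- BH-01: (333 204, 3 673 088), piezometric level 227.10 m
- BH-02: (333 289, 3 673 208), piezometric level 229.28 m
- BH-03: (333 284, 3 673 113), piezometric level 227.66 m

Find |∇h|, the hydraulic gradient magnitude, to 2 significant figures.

0.017

Taking BH-01 as reference: BH-02−BH-01 = (85, 120, +2.18); BH-03−BH-01 = (80, 25, +0.56).
Solve a·Δx + b·Δy = Δh: det = 85·25 − 80·120 = -7475.
∂h/∂x = [(+2.18)·25 − (+0.56)·120] / -7475 = +0.001699
∂h/∂y = [85·(+0.56) − 80·(+2.18)] / -7475 = +0.01696
|∇h| = √(0.001699² + 0.01696²) = 0.01704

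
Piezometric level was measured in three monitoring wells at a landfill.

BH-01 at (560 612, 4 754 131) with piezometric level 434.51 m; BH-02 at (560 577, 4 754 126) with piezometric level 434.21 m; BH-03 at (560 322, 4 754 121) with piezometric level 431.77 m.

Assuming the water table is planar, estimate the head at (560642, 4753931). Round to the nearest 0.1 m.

Taking BH-01 as reference: BH-02−BH-01 = (-35, -5, -0.30); BH-03−BH-01 = (-290, -10, -2.74).
Determinant of the coordinate differences = (-35)·(-10) − (-290)·(-5) = -1100.
∂h/∂x = [(-0.30)·(-10) − (-2.74)·(-5)] / -1100 = +0.009727
∂h/∂y = [(-35)·(-2.74) − (-290)·(-0.30)] / -1100 = -0.008091
h(560642, 4753931) = 434.51 + (+0.009727)·(30) + (-0.008091)·(-200) = 434.51 +0.292 +1.618 = 436.420 m.

436.4 m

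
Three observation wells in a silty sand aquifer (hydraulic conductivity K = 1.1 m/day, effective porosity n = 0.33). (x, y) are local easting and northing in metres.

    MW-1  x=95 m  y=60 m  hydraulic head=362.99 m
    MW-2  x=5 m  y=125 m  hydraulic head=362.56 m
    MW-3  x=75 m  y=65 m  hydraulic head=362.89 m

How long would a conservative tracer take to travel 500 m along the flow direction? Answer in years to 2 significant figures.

80 years

With h = a·x + b·y + c and MW-1 as origin, the differences give:
  (-90)·a + 65·b = -0.43
  (-20)·a + 5·b = -0.10
Eliminate b (×5 and ×65, subtract): 850·a = 4.350 → a = ∂h/∂x = +0.005118
Back-substitute: b = ∂h/∂y = +0.0004706.
|∇h| = √(0.005118² + 0.0004706²) = 0.00514
Seepage velocity v = K·i/n = 1.1 × 0.00514 / 0.33 = 0.01713 m/day.
t = 500 / 0.01713 = 2.919e+04 days = 79.9 years.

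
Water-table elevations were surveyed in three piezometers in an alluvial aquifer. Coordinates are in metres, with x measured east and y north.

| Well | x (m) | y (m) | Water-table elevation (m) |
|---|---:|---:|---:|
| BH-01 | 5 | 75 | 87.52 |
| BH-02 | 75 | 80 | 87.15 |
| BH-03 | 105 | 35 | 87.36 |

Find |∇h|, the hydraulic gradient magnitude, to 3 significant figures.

0.00914

With h = a·x + b·y + c and BH-01 as origin, the differences give:
  70·a + 5·b = -0.37
  100·a + (-40)·b = -0.16
Eliminate b (×(-40) and ×5, subtract): -3300·a = 15.600 → a = ∂h/∂x = -0.004727
Back-substitute: b = ∂h/∂y = -0.007818.
|∇h| = √(-0.004727² + -0.007818²) = 0.009136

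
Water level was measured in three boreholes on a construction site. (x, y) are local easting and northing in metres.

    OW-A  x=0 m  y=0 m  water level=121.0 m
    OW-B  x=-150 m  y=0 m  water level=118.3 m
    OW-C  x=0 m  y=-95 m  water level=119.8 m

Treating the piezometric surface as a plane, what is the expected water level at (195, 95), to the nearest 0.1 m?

∂h/∂x = (118.3 − 121.0) / (-150 − 0) = +0.01800
∂h/∂y = (119.8 − 121.0) / (-95 − 0) = +0.01263
h(195, 95) = 121.0 + (+0.01800)·(195) + (+0.01263)·(95) = 121.0 +3.510 +1.200 = 125.710 m.

125.7 m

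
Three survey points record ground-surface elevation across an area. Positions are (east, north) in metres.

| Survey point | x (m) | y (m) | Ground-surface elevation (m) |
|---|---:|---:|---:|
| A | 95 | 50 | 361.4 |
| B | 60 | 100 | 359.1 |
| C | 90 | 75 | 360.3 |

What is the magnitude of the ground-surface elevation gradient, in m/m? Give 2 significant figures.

0.043 m/m

With z = a·x + b·y + c and A as origin, the differences give:
  (-35)·a + 50·b = -2.3
  (-5)·a + 25·b = -1.1
Eliminate b (×25 and ×50, subtract): -625·a = -2.50 → a = ∂z/∂x = +0.004000
Back-substitute: b = ∂z/∂y = -0.04320.
|∇f| = √(0.004000² + -0.04320²) = 0.04338 m/m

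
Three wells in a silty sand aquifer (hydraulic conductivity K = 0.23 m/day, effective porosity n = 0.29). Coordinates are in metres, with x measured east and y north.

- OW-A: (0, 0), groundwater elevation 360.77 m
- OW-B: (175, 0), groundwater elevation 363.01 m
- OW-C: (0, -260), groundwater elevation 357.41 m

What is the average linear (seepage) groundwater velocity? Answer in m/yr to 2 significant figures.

5.3 m/yr

∂h/∂x = (363.01 − 360.77) / (175 − 0) = +0.01280
∂h/∂y = (357.41 − 360.77) / (-260 − 0) = +0.01292
|∇h| = √(0.01280² + 0.01292²) = 0.01819
Seepage velocity v = K·i/n = 0.23 × 0.01819 / 0.29 = 0.01443 m/day = 5.271 m/yr.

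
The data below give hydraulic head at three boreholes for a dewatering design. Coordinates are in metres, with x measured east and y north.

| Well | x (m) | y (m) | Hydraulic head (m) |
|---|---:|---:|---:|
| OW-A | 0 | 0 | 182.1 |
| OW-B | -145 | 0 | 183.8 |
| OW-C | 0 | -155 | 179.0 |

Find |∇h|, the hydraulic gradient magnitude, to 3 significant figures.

∂h/∂x = (183.8 − 182.1) / (-145 − 0) = -0.01172
∂h/∂y = (179.0 − 182.1) / (-155 − 0) = +0.02000
|∇h| = √(-0.01172² + 0.02000²) = 0.02318

0.0232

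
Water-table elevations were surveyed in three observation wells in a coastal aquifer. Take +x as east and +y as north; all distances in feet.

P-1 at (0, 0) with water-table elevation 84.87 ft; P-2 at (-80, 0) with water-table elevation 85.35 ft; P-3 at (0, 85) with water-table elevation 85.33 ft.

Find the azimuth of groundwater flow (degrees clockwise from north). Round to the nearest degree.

132°

∂h/∂x = (85.35 − 84.87) / (-80 − 0) = -0.006000
∂h/∂y = (85.33 − 84.87) / (85 − 0) = +0.005412
Flow direction (−∇h) has components (+0.006000 E, -0.005412 N).
Azimuth = atan2(E, N) = atan2(+0.006000, -0.005412) = 132.0° ≈ 132°.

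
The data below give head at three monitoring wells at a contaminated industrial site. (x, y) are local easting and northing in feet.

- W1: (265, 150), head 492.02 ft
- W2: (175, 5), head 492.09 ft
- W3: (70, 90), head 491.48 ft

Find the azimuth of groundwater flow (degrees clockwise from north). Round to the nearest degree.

307°

Three-point gradient (reference W1): Δ to W2 = (-90, -145, +0.07), Δ to W3 = (-195, -60, -0.54).
∂h/∂x = +0.003607, ∂h/∂y = -0.002721 (det = -22875).
Flow direction (−∇h) has components (-0.003607 E, +0.002721 N).
Azimuth = atan2(E, N) = atan2(-0.003607, +0.002721) = 307.0° ≈ 307°.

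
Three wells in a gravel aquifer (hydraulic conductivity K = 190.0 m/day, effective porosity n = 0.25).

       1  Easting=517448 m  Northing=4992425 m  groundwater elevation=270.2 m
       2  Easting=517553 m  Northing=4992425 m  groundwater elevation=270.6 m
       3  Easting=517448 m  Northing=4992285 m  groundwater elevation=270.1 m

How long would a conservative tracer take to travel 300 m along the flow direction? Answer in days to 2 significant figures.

∂h/∂x = (270.6 − 270.2) / (517553 − 517448) = +0.003810
∂h/∂y = (270.1 − 270.2) / (4992285 − 4992425) = +0.0007143
|∇h| = √(0.003810² + 0.0007143²) = 0.003876
Seepage velocity v = K·i/n = 190.0 × 0.003876 / 0.25 = 2.946 m/day.
t = 300 / 2.946 = 101.8 days.

100 days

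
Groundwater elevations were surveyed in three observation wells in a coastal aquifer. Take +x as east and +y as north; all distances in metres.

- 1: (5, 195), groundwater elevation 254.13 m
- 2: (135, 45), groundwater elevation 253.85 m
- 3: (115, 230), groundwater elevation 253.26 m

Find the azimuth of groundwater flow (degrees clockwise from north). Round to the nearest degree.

060°

Three-point gradient (reference 1): Δ to 2 = (130, -150, -0.28), Δ to 3 = (110, 35, -0.87).
∂h/∂x = -0.006665, ∂h/∂y = -0.003910 (det = 21050).
Flow direction (−∇h) has components (+0.006665 E, +0.003910 N).
Azimuth = atan2(E, N) = atan2(+0.006665, +0.003910) = 59.6° ≈ 060°.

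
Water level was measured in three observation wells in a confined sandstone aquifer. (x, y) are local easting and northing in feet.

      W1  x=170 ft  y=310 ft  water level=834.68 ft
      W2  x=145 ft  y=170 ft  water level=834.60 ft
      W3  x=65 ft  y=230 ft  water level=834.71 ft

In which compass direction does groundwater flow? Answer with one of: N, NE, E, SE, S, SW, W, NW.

With h = a·x + b·y + c and W1 as origin, the differences give:
  (-25)·a + (-140)·b = -0.08
  (-105)·a + (-80)·b = +0.03
Eliminate b (×(-80) and ×(-140), subtract): -12700·a = 10.600 → a = ∂h/∂x = -0.0008346
Back-substitute: b = ∂h/∂y = +0.0007205.
Flow = −∇h = (+0.0008346 east, -0.0007205 north), which points southeast.

SE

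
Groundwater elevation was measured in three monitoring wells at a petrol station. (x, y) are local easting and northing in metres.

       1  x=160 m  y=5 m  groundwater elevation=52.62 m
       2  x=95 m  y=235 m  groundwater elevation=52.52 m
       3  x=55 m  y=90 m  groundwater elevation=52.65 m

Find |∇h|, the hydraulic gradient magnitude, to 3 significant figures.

0.00106

Differences from 1: to 2 (Δx, Δy, Δh) = (-65, 230, -0.10); to 3 = (-105, 85, +0.03).
Determinant of the coordinate differences = (-65)·85 − (-105)·230 = 18625.
∂h/∂x = [(-0.10)·85 − (+0.03)·230] / 18625 = -0.0008268
∂h/∂y = [(-65)·(+0.03) − (-105)·(-0.10)] / 18625 = -0.0006685
|∇h| = √(-0.0008268² + -0.0006685²) = 0.001063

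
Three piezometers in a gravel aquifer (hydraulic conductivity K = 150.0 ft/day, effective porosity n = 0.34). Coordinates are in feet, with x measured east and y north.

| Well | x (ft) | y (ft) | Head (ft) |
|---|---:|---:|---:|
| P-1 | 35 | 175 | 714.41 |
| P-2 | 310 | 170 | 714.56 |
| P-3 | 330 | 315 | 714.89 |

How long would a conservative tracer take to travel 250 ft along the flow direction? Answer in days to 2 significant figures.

Taking P-1 as reference: P-2−P-1 = (275, -5, +0.15); P-3−P-1 = (295, 140, +0.48).
Solve a·Δx + b·Δy = Δh: det = 275·140 − 295·(-5) = 39975.
∂h/∂x = [(+0.15)·140 − (+0.48)·(-5)] / 39975 = +0.0005854
∂h/∂y = [275·(+0.48) − 295·(+0.15)] / 39975 = +0.002195
|∇h| = √(0.0005854² + 0.002195²) = 0.002272
Seepage velocity v = K·i/n = 150.0 × 0.002272 / 0.34 = 1.002 ft/day.
t = 250 / 1.002 = 249.5 days.

250 days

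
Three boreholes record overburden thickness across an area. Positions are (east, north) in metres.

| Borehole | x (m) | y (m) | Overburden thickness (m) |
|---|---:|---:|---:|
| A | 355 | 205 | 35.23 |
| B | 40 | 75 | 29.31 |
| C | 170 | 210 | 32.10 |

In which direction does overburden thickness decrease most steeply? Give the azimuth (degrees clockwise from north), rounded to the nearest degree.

256°

Differences from A: to B (Δx, Δy, Δh) = (-315, -130, -5.92); to C = (-185, 5, -3.13).
Solve a·Δx + b·Δy = Δd: det = (-315)·5 − (-185)·(-130) = -25625.
∂d/∂x = [(-5.92)·5 − (-3.13)·(-130)] / -25625 = +0.01703
∂d/∂y = [(-315)·(-3.13) − (-185)·(-5.92)] / -25625 = +0.004263
Steepest decrease is along −∇f: components (-0.01703 E, -0.004263 N).
Azimuth = atan2(-0.01703, -0.004263) = 255.9° ≈ 256°.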